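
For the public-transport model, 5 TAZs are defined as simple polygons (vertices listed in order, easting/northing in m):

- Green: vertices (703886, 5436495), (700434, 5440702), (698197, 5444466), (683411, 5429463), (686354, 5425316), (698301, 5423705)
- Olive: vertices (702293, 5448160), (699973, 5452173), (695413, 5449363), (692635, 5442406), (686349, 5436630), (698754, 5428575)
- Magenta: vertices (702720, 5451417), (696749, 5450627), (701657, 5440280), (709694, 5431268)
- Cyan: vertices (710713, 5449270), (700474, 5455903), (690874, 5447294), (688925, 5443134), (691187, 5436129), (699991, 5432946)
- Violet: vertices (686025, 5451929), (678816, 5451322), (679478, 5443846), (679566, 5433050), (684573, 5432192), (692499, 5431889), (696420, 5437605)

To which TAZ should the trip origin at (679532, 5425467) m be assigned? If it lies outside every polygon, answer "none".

Cast a ray rightward from (679532, 5425467). For each polygon, the edges (by vertex number in listed order) whose endpoints lie on opposite sides of northing = 5425467, where each meets that height, and whether that is right or left of the point:
Green: 4–5 at easting≈686246.8 (right), 6–1 at easting≈699070.4 (right) → 2 crossings.
Olive: no edge straddles that height → 0 crossings.
Magenta: no edge straddles that height → 0 crossings.
Cyan: no edge straddles that height → 0 crossings.
Violet: no edge straddles that height → 0 crossings.
All counts are even, so the point lies outside every listed polygon.

none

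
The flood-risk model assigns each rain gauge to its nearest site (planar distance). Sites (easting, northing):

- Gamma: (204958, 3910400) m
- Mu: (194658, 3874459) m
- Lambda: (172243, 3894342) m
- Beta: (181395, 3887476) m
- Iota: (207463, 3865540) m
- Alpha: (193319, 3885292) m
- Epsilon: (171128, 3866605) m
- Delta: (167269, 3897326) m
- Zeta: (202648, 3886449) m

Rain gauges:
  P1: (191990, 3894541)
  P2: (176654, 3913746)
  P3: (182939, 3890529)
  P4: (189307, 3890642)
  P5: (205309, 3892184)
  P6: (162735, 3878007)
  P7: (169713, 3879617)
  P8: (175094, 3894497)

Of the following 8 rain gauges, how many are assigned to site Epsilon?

P1 → Alpha
P2 → Delta
P3 → Beta
P4 → Alpha
P5 → Zeta
P6 → Epsilon
P7 → Epsilon
P8 → Lambda
2 of the 8 go to Epsilon.

2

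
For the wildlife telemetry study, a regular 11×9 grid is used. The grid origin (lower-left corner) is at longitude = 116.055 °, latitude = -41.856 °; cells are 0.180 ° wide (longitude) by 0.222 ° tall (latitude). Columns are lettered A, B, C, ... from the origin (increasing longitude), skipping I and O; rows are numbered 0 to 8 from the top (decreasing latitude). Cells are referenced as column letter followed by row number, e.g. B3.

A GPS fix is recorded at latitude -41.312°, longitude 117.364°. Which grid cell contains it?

Column index: ⌊(117.364 − 116.055) / 0.180⌋ = ⌊7.272⌋ = 7 → column H
Row offset from origin: ⌊(-41.312 − -41.856) / 0.222⌋ = ⌊2.450⌋ = 2 → row 6 (counted from top)

H6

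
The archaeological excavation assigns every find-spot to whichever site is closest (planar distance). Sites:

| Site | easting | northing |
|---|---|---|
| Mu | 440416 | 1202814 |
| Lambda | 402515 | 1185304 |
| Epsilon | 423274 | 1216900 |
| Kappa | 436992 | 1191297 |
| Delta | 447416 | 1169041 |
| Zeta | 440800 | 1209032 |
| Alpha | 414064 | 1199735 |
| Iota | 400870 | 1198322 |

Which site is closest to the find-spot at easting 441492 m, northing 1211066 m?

Zeta

Squared distances to each site:
Mu: 69253280.000; Lambda: 2182887173.000; Epsilon: 365931080.000; Kappa: 411063361.000; Delta: 1801194401.000; Zeta: 4616020.000; Alpha: 880686745.000; Iota: 1812556420.000.
Minimum at Zeta.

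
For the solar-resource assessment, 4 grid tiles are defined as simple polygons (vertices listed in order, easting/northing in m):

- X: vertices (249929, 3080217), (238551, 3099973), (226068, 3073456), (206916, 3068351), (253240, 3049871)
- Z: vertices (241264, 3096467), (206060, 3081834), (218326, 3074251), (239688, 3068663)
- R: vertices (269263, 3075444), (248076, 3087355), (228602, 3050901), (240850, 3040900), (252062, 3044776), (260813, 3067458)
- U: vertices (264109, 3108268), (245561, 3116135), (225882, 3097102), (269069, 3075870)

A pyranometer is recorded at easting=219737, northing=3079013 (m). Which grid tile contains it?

Cast a ray rightward from (219737, 3079013). For each polygon, the edges (by vertex number in listed order) whose endpoints lie on opposite sides of northing = 3079013, where each meets that height, and whether that is right or left of the point:
X: 2–3 at easting≈228684.0 (right), 5–1 at easting≈250060.4 (right) → 2 crossings.
Z: 2–3 at easting≈210623.2 (left), 4–1 at easting≈240274.7 (right) → 1 crossing.
R: 1–2 at easting≈262914.5 (right), 2–3 at easting≈243619.6 (right) → 2 crossings.
U: 3–4 at easting≈262676.0 (right), 4–1 at easting≈268587.8 (right) → 2 crossings.
Only Z has an odd count, so the point is inside Z.

Z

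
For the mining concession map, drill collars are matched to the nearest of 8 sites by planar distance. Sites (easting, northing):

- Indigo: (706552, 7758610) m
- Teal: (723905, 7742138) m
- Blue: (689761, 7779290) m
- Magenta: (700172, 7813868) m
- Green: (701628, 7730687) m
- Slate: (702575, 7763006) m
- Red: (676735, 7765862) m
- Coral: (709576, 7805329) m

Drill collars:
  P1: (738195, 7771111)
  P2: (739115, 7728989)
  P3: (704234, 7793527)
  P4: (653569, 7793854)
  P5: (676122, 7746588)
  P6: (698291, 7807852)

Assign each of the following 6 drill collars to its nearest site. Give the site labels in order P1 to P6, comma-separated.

P1 → Teal (d²=1043638829.00)
P2 → Teal (d²=404240301.00)
P3 → Coral (d²=167824168.00)
P4 → Red (d²=1320215620.00)
P5 → Red (d²=371862845.00)
P6 → Magenta (d²=39730417.00)

Teal, Teal, Coral, Red, Red, Magenta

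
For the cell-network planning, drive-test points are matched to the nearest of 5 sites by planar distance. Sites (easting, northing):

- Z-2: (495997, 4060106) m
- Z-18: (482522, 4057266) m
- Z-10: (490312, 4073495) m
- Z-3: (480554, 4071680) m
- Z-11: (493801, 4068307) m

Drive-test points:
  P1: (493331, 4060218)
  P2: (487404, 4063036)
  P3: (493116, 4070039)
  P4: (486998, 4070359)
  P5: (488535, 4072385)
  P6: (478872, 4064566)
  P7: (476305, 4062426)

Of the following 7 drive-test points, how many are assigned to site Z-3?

1

P1 → Z-2
P2 → Z-18
P3 → Z-11
P4 → Z-10
P5 → Z-10
P6 → Z-3
P7 → Z-18
1 of the 7 goes to Z-3.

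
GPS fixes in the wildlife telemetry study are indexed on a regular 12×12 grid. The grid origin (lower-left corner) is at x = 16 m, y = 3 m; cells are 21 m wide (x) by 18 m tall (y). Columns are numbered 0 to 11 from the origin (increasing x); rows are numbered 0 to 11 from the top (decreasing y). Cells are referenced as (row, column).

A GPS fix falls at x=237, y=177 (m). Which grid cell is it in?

(2, 10)

Column index: ⌊(237 − 16) / 21⌋ = ⌊10.524⌋ = 10
Row offset from origin: ⌊(177 − 3) / 18⌋ = ⌊9.667⌋ = 9 → row 2 (counted from top)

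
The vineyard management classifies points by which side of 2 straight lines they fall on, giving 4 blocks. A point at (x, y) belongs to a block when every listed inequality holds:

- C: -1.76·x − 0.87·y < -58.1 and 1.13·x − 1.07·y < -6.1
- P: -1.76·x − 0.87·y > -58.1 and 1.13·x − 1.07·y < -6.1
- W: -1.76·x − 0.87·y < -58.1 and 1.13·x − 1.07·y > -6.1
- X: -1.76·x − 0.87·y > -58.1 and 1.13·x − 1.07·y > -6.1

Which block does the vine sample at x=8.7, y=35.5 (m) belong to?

-1.76·8.7 − 0.87·35.5 = -46.197, which is > -58.1
1.13·8.7 − 1.07·35.5 = -28.154, which is < -6.1
This sign pattern matches P.

P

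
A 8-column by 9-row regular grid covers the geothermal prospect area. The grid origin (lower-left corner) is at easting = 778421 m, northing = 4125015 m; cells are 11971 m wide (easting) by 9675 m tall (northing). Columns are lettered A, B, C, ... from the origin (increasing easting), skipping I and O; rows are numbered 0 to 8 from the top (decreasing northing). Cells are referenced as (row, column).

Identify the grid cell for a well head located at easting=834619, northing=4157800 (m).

Column index: ⌊(834619 − 778421) / 11971⌋ = ⌊4.695⌋ = 4 → column E
Row offset from origin: ⌊(4157800 − 4125015) / 9675⌋ = ⌊3.389⌋ = 3 → row 5 (counted from top)

(5, E)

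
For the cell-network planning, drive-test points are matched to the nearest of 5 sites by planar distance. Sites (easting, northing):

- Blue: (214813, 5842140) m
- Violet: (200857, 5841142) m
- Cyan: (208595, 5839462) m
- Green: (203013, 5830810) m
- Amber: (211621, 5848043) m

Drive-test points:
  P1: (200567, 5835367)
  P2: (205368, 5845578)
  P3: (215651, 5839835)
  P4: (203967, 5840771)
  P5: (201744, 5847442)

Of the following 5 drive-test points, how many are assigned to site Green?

P1 → Green
P2 → Violet
P3 → Blue
P4 → Violet
P5 → Violet
1 of the 5 goes to Green.

1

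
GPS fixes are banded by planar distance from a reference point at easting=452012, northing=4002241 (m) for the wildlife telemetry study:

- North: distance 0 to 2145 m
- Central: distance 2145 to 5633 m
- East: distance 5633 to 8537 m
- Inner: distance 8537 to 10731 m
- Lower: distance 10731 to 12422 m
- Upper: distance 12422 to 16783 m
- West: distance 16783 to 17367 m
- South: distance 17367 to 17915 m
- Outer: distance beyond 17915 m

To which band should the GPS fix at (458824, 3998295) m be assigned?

East

Distance = √((458824−452012)² + (3998295−4002241)²) = √(46403344.000 + 15570916.000) = 7872.373 m.
5633 ≤ 7872.373 < 8537 → East.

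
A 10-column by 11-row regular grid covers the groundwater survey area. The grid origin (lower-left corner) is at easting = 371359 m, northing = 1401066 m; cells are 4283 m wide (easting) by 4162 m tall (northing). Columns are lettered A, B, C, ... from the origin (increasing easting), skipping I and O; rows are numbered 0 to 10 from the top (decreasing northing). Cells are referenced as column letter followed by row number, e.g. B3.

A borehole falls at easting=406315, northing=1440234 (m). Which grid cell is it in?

J1

Column index: ⌊(406315 − 371359) / 4283⌋ = ⌊8.162⌋ = 8 → column J
Row offset from origin: ⌊(1440234 − 1401066) / 4162⌋ = ⌊9.411⌋ = 9 → row 1 (counted from top)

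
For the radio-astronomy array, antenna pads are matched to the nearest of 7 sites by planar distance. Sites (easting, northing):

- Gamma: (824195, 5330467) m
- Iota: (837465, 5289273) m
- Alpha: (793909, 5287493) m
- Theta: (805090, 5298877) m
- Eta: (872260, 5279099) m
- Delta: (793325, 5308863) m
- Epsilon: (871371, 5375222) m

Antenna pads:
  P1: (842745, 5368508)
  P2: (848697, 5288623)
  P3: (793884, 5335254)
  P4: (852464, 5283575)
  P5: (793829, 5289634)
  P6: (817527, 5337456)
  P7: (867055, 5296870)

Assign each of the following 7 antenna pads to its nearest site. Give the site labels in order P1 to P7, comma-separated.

P1 → Epsilon (d²=864525672.00)
P2 → Iota (d²=126580324.00)
P3 → Delta (d²=696797362.00)
P4 → Iota (d²=257437205.00)
P5 → Alpha (d²=4590281.00)
P6 → Gamma (d²=93308345.00)
P7 → Eta (d²=342900466.00)

Epsilon, Iota, Delta, Iota, Alpha, Gamma, Eta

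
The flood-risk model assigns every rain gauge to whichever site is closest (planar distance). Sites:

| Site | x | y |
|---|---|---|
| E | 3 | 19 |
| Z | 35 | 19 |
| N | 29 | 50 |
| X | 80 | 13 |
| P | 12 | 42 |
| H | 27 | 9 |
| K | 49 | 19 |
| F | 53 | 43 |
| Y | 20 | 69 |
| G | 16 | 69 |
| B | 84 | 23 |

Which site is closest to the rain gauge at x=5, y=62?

Squared distances to each site:
E: 1853.000; Z: 2749.000; N: 720.000; X: 8026.000; P: 449.000; H: 3293.000; K: 3785.000; F: 2665.000; Y: 274.000; G: 170.000; B: 7762.000.
Minimum at G.

G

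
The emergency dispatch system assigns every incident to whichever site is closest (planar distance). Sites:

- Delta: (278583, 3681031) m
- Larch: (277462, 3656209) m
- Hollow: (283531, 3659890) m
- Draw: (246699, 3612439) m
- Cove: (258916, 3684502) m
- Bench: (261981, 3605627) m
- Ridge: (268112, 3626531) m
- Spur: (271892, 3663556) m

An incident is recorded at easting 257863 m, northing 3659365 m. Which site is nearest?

Squared distances to each site:
Delta: 898733956.000; Larch: 394081137.000; Hollow: 659121849.000; Draw: 2326684372.000; Cove: 632977578.000; Bench: 2904730568.000; Ridge: 1183113557.000; Spur: 214377322.000.
Minimum at Spur.

Spur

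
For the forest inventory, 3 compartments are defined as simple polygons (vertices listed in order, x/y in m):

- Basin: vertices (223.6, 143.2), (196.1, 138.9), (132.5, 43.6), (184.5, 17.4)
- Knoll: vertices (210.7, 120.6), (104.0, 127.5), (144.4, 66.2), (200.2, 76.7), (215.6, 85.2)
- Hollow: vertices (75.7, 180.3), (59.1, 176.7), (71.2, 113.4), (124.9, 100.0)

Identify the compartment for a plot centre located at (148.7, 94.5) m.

Knoll

Cast a ray rightward from (148.7, 94.5). For each polygon, the edges (by vertex number in listed order) whose endpoints lie on opposite sides of y = 94.5, where each meets that height, and whether that is right or left of the point:
Basin: 2–3 at x≈166.47 (right), 4–1 at x≈208.46 (right) → 2 crossings.
Knoll: 2–3 at x≈125.75 (left), 5–1 at x≈214.31 (right) → 1 crossing.
Hollow: no edge straddles that height → 0 crossings.
Only Knoll has an odd count, so the point is inside Knoll.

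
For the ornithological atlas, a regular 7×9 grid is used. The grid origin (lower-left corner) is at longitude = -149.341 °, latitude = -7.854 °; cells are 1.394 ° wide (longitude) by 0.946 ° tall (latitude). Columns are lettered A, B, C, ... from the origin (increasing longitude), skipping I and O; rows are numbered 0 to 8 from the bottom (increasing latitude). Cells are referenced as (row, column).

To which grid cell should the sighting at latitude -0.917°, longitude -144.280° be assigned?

(7, D)

Column index: ⌊(-144.280 − -149.341) / 1.394⌋ = ⌊3.631⌋ = 3 → column D
Row offset from origin: ⌊(-0.917 − -7.854) / 0.946⌋ = ⌊7.333⌋ = 7 → row 7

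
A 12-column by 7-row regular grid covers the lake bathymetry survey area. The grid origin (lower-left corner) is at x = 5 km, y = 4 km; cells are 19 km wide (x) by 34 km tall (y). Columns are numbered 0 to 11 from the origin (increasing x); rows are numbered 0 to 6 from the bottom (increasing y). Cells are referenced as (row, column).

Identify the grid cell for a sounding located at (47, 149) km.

Column index: ⌊(47 − 5) / 19⌋ = ⌊2.211⌋ = 2
Row offset from origin: ⌊(149 − 4) / 34⌋ = ⌊4.265⌋ = 4 → row 4

(4, 2)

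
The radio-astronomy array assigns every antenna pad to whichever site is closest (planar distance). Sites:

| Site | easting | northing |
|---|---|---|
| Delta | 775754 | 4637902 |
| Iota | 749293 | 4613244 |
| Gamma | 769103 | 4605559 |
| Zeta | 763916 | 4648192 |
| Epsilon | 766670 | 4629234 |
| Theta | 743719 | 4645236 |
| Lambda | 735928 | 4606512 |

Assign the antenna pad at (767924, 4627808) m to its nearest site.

Epsilon

Squared distances to each site:
Delta: 163197736.000; Iota: 559224257.000; Gamma: 496408042.000; Zeta: 431571520.000; Epsilon: 3605992.000; Theta: 889617209.000; Lambda: 1477263632.000.
Minimum at Epsilon.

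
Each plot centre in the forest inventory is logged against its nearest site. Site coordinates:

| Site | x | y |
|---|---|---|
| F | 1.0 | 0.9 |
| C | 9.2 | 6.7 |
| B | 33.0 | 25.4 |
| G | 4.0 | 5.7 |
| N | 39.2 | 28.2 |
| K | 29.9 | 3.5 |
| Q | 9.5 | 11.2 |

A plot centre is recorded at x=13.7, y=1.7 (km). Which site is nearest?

C

Squared distances to each site:
F: 161.930; C: 45.250; B: 934.180; G: 110.090; N: 1352.500; K: 265.680; Q: 107.890.
Minimum at C.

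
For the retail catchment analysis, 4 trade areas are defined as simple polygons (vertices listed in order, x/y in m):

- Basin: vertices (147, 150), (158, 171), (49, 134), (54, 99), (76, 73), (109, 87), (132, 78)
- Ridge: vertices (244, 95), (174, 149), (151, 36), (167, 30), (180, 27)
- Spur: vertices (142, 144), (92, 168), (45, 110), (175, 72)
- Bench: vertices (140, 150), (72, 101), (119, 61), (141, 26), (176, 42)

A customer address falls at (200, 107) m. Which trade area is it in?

Cast a ray rightward from (200, 107). For each polygon, the edges (by vertex number in listed order) whose endpoints lie on opposite sides of y = 107, where each meets that height, and whether that is right or left of the point:
Basin: 3–4 at x≈52.9 (left), 7–1 at x≈138.0 (left) → 0 crossings.
Ridge: 1–2 at x≈228.4 (right), 2–3 at x≈165.5 (left) → 1 crossing.
Spur: 3–4 at x≈55.3 (left), 4–1 at x≈159.0 (left) → 0 crossings.
Bench: 1–2 at x≈80.3 (left), 5–1 at x≈154.3 (left) → 0 crossings.
Only Ridge has an odd count, so the point is inside Ridge.

Ridge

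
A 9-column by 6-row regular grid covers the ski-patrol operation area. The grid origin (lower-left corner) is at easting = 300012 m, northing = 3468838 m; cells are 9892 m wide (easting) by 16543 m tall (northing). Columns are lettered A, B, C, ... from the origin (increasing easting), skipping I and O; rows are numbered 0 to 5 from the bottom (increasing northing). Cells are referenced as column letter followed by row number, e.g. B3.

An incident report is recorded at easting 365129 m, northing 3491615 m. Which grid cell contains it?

Column index: ⌊(365129 − 300012) / 9892⌋ = ⌊6.583⌋ = 6 → column G
Row offset from origin: ⌊(3491615 − 3468838) / 16543⌋ = ⌊1.377⌋ = 1 → row 1

G1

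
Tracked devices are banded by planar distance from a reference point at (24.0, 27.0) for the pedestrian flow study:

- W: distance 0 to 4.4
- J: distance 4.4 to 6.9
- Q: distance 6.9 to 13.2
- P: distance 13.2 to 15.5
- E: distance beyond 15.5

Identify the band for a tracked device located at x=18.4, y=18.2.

Q

Distance = √((18.4−24.0)² + (18.2−27.0)²) = √(31.360 + 77.440) = 10.431.
6.9 ≤ 10.431 < 13.2 → Q.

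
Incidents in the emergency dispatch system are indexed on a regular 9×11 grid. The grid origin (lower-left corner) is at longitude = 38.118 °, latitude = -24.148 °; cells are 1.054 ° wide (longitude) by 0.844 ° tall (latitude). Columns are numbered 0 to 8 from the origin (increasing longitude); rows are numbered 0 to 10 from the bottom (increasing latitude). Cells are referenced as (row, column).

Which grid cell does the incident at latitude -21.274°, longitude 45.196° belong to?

Column index: ⌊(45.196 − 38.118) / 1.054⌋ = ⌊6.715⌋ = 6
Row offset from origin: ⌊(-21.274 − -24.148) / 0.844⌋ = ⌊3.405⌋ = 3 → row 3

(3, 6)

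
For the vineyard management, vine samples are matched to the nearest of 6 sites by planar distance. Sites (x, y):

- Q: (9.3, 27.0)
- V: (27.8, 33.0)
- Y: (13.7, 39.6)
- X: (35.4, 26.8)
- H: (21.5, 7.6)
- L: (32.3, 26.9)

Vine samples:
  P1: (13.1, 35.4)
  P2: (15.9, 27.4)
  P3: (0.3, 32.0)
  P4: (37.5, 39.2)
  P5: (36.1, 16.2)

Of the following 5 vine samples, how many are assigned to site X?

P1 → Y
P2 → Q
P3 → Q
P4 → V
P5 → X
1 of the 5 goes to X.

1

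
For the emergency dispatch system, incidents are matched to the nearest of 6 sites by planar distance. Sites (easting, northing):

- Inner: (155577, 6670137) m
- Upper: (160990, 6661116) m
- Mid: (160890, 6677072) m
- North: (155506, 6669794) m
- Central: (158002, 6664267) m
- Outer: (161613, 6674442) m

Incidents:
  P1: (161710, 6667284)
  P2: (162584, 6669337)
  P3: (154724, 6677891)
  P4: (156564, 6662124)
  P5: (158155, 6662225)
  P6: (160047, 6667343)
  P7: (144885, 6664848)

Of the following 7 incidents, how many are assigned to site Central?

P1 → Central
P2 → Outer
P3 → Mid
P4 → Central
P5 → Central
P6 → Central
P7 → North
4 of the 7 go to Central.

4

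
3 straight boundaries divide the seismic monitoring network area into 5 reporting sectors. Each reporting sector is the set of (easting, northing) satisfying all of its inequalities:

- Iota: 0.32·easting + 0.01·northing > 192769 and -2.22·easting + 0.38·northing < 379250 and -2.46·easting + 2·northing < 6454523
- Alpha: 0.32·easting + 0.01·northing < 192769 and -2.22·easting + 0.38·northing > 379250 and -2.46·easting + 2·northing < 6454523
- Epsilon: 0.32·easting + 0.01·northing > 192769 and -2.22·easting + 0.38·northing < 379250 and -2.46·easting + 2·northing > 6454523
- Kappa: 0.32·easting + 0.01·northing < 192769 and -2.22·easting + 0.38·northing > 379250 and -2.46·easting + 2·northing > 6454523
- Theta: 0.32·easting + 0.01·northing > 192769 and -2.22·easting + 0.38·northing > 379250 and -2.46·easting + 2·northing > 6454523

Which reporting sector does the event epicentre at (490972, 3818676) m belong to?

Iota

0.32·490972 + 0.01·3818676 = 195297.800, which is > 192769
-2.22·490972 + 0.38·3818676 = 361139.040, which is < 379250
-2.46·490972 + 2·3818676 = 6429560.880, which is < 6454523
This sign pattern matches Iota.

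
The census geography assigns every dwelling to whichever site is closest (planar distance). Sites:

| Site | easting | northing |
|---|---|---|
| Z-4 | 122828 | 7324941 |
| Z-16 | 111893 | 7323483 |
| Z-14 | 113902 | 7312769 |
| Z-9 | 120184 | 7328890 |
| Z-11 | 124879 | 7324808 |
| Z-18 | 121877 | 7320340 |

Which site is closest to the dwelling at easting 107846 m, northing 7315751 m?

Squared distances to each site:
Z-4: 308916424.000; Z-16: 76162033.000; Z-14: 45567460.000; Z-9: 324859565.000; Z-11: 372152338.000; Z-18: 217927882.000.
Minimum at Z-14.

Z-14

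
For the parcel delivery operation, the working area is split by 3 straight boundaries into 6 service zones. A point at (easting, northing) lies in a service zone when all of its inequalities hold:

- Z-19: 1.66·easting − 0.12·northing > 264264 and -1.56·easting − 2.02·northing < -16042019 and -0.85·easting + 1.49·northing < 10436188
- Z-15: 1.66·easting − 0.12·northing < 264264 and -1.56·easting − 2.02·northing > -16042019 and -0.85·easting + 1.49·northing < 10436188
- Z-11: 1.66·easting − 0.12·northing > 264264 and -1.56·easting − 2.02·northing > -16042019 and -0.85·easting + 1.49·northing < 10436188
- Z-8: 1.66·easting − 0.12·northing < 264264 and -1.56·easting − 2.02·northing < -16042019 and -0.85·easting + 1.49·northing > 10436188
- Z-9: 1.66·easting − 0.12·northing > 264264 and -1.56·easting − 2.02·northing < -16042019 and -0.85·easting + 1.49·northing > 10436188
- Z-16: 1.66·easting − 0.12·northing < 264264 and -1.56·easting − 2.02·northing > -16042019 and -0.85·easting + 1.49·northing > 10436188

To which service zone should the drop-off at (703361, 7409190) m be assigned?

Z-9

1.66·703361 − 0.12·7409190 = 278476.460, which is > 264264
-1.56·703361 − 2.02·7409190 = -16063806.960, which is < -16042019
-0.85·703361 + 1.49·7409190 = 10441836.250, which is > 10436188
This sign pattern matches Z-9.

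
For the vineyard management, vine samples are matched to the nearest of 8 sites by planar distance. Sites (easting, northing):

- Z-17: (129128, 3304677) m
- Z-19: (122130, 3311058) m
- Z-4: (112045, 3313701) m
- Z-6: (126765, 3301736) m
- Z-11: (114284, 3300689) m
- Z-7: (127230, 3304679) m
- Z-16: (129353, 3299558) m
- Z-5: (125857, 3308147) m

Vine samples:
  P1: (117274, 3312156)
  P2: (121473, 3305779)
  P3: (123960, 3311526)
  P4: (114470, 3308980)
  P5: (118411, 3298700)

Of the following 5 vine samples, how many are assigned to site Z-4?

P1 → Z-19
P2 → Z-5
P3 → Z-19
P4 → Z-4
P5 → Z-11
1 of the 5 goes to Z-4.

1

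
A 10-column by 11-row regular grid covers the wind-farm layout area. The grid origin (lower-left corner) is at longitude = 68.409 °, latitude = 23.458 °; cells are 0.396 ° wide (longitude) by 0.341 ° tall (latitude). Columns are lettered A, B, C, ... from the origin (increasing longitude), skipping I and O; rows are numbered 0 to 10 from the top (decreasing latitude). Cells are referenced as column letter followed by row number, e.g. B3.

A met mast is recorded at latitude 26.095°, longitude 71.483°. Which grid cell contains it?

Column index: ⌊(71.483 − 68.409) / 0.396⌋ = ⌊7.763⌋ = 7 → column H
Row offset from origin: ⌊(26.095 − 23.458) / 0.341⌋ = ⌊7.733⌋ = 7 → row 3 (counted from top)

H3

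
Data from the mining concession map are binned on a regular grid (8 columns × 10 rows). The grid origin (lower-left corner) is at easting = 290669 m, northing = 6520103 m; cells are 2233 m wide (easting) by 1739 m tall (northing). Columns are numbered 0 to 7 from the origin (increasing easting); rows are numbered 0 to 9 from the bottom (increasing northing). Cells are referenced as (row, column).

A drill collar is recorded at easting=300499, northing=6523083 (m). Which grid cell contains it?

(1, 4)

Column index: ⌊(300499 − 290669) / 2233⌋ = ⌊4.402⌋ = 4
Row offset from origin: ⌊(6523083 − 6520103) / 1739⌋ = ⌊1.714⌋ = 1 → row 1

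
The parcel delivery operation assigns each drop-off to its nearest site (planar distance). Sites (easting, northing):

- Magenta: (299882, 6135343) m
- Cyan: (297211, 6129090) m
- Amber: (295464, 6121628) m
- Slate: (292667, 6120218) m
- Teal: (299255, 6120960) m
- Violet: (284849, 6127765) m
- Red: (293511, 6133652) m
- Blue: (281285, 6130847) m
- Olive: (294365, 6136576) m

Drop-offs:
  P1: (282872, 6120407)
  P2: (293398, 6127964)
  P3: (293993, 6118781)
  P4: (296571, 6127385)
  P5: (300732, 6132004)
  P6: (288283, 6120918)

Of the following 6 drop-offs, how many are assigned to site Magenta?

P1 → Violet
P2 → Cyan
P3 → Slate
P4 → Cyan
P5 → Magenta
P6 → Slate
1 of the 6 goes to Magenta.

1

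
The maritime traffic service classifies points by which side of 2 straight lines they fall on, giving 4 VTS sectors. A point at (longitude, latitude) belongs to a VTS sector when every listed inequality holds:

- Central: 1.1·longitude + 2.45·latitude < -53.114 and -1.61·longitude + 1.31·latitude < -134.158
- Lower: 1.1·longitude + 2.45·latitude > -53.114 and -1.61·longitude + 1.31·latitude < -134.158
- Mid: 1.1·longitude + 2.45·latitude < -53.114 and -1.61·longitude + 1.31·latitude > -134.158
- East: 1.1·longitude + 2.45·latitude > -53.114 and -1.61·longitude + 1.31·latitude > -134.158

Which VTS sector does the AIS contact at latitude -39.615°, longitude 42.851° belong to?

1.1·42.851 + 2.45·-39.615 = -49.921, which is > -53.114
-1.61·42.851 + 1.31·-39.615 = -120.886, which is > -134.158
This sign pattern matches East.

East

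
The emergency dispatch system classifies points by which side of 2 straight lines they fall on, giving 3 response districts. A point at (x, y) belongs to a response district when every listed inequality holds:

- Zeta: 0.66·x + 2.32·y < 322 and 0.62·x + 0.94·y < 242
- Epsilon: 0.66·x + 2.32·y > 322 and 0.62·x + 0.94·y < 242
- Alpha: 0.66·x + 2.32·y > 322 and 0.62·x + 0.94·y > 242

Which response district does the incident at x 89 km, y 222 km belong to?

0.66·89 + 2.32·222 = 573.780, which is > 322
0.62·89 + 0.94·222 = 263.860, which is > 242
This sign pattern matches Alpha.

Alpha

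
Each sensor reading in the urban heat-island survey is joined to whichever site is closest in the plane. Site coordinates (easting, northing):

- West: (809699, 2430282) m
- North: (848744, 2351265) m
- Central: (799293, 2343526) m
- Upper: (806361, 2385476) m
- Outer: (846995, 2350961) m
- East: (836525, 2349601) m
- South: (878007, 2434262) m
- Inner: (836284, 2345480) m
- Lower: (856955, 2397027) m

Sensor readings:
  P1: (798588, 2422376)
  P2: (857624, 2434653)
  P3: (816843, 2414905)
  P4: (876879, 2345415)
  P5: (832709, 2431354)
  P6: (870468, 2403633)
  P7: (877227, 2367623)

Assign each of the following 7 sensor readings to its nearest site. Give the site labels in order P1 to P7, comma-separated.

West, South, West, North, West, Lower, North

P1 → West (d²=185959157.00)
P2 → South (d²=415619570.00)
P3 → West (d²=287488865.00)
P4 → North (d²=825800725.00)
P5 → West (d²=530609284.00)
P6 → Lower (d²=226240405.00)
P7 → North (d²=1078865453.00)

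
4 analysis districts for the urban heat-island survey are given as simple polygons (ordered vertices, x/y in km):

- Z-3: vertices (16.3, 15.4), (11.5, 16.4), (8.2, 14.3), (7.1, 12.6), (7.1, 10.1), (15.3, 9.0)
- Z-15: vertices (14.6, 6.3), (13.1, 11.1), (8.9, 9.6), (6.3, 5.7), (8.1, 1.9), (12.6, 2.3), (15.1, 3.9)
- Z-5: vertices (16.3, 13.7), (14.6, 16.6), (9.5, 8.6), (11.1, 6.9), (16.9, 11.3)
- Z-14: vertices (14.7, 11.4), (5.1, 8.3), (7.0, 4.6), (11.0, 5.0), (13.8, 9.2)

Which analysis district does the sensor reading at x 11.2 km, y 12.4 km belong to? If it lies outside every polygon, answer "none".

Cast a ray rightward from (11.2, 12.4). For each polygon, the edges (by vertex number in listed order) whose endpoints lie on opposite sides of y = 12.4, where each meets that height, and whether that is right or left of the point:
Z-3: 4–5 at x≈7.10 (left), 6–1 at x≈15.83 (right) → 1 crossing.
Z-15: no edge straddles that height → 0 crossings.
Z-5: 2–3 at x≈11.92 (right), 5–1 at x≈16.62 (right) → 2 crossings.
Z-14: no edge straddles that height → 0 crossings.
Only Z-3 has an odd count, so the point is inside Z-3.

Z-3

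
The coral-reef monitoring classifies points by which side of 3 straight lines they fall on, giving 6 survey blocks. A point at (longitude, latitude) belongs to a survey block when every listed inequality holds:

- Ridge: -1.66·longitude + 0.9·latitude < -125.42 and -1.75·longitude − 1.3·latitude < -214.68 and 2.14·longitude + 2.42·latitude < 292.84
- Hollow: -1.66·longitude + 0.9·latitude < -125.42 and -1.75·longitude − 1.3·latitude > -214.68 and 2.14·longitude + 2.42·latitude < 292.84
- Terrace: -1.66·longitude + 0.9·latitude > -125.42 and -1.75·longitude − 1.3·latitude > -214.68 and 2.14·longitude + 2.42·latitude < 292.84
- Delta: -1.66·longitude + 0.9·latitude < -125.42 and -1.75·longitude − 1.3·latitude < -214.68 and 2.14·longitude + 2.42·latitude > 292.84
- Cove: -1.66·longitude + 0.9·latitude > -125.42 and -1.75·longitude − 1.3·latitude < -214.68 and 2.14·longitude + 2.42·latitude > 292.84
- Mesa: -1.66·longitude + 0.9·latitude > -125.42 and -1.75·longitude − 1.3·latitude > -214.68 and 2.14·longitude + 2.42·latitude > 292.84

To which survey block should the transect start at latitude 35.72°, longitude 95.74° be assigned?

-1.66·95.74 + 0.9·35.72 = -126.780, which is < -125.42
-1.75·95.74 − 1.3·35.72 = -213.981, which is > -214.68
2.14·95.74 + 2.42·35.72 = 291.326, which is < 292.84
This sign pattern matches Hollow.

Hollow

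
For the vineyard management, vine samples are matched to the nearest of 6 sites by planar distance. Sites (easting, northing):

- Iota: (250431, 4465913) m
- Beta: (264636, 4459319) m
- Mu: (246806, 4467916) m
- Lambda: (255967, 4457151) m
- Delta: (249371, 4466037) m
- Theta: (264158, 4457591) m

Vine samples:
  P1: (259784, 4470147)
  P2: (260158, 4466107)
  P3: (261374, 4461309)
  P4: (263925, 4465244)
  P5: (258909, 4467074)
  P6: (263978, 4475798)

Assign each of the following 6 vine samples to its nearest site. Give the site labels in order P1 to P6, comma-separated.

Iota, Beta, Beta, Beta, Iota, Beta

P1 → Iota (d²=105405365.00)
P2 → Beta (d²=66129428.00)
P3 → Beta (d²=14600744.00)
P4 → Beta (d²=35611146.00)
P5 → Iota (d²=73224405.00)
P6 → Beta (d²=271990405.00)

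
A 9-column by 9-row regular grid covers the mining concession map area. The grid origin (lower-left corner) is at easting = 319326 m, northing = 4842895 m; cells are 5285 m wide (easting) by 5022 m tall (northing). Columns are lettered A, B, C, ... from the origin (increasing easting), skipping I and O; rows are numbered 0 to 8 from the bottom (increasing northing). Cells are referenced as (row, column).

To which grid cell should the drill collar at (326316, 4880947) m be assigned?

(7, B)

Column index: ⌊(326316 − 319326) / 5285⌋ = ⌊1.323⌋ = 1 → column B
Row offset from origin: ⌊(4880947 − 4842895) / 5022⌋ = ⌊7.577⌋ = 7 → row 7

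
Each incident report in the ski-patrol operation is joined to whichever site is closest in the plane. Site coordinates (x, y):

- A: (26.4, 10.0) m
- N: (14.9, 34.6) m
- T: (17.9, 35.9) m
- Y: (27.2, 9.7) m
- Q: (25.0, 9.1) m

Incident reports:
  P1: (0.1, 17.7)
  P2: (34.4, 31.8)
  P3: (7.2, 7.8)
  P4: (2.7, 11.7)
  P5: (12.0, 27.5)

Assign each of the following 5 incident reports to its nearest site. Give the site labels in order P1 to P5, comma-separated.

P1 → N (d²=504.65)
P2 → T (d²=289.06)
P3 → Q (d²=318.53)
P4 → Q (d²=504.05)
P5 → N (d²=58.82)

N, T, Q, Q, N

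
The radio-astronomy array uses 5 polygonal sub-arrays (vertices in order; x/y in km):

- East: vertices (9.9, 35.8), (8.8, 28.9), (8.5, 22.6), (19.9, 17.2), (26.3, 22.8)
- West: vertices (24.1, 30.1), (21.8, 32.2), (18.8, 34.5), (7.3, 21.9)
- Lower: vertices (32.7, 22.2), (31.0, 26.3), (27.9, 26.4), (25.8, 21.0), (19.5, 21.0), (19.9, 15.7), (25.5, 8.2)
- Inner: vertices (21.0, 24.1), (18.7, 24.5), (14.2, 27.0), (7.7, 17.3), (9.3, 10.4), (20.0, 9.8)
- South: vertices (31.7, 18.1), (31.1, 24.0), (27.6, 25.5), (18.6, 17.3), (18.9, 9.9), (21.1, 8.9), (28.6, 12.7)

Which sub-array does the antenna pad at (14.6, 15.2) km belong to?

Cast a ray rightward from (14.6, 15.2). For each polygon, the edges (by vertex number in listed order) whose endpoints lie on opposite sides of y = 15.2, where each meets that height, and whether that is right or left of the point:
East: no edge straddles that height → 0 crossings.
West: no edge straddles that height → 0 crossings.
Lower: 6–7 at x≈20.27 (right), 7–1 at x≈29.10 (right) → 2 crossings.
Inner: 4–5 at x≈8.19 (left), 6–1 at x≈20.38 (right) → 1 crossing.
South: 4–5 at x≈18.69 (right), 7–1 at x≈30.04 (right) → 2 crossings.
Only Inner has an odd count, so the point is inside Inner.

Inner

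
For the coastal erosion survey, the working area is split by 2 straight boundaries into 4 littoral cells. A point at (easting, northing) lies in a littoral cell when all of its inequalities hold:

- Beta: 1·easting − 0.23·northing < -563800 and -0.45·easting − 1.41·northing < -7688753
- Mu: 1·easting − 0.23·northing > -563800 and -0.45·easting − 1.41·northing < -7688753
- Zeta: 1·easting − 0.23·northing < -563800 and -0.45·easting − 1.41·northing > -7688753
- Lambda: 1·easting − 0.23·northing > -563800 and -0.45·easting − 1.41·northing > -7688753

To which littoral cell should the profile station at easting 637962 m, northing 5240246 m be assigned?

1·637962 − 0.23·5240246 = -567294.580, which is < -563800
-0.45·637962 − 1.41·5240246 = -7675829.760, which is > -7688753
This sign pattern matches Zeta.

Zeta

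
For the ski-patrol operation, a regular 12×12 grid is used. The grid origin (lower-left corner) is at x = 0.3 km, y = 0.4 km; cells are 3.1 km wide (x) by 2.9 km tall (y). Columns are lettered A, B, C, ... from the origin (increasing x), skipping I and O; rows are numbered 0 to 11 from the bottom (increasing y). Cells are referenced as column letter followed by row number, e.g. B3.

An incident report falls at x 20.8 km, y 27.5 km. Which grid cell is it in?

Column index: ⌊(20.8 − 0.3) / 3.1⌋ = ⌊6.613⌋ = 6 → column G
Row offset from origin: ⌊(27.5 − 0.4) / 2.9⌋ = ⌊9.345⌋ = 9 → row 9

G9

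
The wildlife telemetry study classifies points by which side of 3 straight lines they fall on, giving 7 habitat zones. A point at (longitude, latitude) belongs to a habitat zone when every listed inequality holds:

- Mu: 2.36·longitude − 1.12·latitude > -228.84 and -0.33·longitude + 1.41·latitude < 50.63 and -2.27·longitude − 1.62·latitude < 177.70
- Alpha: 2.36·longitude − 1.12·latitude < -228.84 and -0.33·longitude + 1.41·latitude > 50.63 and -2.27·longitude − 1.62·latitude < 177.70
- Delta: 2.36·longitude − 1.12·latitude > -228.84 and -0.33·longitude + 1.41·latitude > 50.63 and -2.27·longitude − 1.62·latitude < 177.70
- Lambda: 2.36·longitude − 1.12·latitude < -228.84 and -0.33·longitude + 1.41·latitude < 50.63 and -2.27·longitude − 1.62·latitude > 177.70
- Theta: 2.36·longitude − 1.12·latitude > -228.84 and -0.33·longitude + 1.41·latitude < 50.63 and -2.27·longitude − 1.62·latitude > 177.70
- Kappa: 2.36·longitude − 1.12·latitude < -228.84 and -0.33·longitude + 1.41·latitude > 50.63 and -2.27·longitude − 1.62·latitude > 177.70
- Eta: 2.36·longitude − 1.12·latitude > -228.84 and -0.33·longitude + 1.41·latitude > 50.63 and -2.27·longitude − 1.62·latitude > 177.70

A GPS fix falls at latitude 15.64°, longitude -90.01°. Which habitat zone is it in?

Kappa

2.36·-90.01 − 1.12·15.64 = -229.940, which is < -228.84
-0.33·-90.01 + 1.41·15.64 = 51.756, which is > 50.63
-2.27·-90.01 − 1.62·15.64 = 178.986, which is > 177.70
This sign pattern matches Kappa.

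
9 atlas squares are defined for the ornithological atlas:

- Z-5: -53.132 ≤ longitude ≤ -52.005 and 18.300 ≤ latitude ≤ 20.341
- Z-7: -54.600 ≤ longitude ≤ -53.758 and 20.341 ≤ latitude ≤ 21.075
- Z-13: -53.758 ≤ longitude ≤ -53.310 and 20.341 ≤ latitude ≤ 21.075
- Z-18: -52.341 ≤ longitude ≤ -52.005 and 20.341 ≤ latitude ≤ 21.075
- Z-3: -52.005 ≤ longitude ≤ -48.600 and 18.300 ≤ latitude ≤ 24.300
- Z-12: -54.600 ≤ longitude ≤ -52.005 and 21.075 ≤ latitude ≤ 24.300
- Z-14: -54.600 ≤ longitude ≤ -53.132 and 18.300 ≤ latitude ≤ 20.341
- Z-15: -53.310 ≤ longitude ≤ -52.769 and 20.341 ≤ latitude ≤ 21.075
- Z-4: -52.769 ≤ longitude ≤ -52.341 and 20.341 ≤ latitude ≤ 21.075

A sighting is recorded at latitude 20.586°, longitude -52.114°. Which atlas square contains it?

Z-18

The point has longitude = -52.114 and latitude = 20.586.
Only Z-18 satisfies -52.341 ≤ longitude ≤ -52.005 and 20.341 ≤ latitude ≤ 21.075.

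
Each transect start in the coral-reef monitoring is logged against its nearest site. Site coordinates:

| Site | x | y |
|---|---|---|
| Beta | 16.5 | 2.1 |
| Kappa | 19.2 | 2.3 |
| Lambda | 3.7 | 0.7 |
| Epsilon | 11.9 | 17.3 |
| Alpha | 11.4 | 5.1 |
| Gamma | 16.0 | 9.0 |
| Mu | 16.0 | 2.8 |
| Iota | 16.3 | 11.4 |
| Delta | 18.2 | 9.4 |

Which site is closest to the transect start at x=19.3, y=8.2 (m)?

Squared distances to each site:
Beta: 45.050; Kappa: 34.820; Lambda: 299.610; Epsilon: 137.570; Alpha: 72.020; Gamma: 11.530; Mu: 40.050; Iota: 19.240; Delta: 2.650.
Minimum at Delta.

Delta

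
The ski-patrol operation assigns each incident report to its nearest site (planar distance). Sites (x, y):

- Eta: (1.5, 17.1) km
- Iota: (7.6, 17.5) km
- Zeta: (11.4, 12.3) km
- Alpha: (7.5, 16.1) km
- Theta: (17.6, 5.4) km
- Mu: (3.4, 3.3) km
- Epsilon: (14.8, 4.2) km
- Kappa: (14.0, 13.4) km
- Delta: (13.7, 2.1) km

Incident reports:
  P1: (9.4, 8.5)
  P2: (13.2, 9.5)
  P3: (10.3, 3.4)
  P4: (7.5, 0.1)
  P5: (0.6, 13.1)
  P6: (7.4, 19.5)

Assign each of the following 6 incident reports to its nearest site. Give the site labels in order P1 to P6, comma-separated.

P1 → Zeta (d²=18.44)
P2 → Zeta (d²=11.08)
P3 → Delta (d²=13.25)
P4 → Mu (d²=27.05)
P5 → Eta (d²=16.81)
P6 → Iota (d²=4.04)

Zeta, Zeta, Delta, Mu, Eta, Iota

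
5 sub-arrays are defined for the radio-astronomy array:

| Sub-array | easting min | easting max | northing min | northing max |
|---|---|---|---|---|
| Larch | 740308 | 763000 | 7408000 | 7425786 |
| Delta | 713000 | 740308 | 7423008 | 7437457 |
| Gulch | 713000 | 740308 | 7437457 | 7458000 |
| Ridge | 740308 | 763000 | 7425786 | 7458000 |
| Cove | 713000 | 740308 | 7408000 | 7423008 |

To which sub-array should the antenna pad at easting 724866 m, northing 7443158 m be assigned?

The point has easting = 724866 and northing = 7443158.
Only Gulch satisfies 713000 ≤ easting ≤ 740308 and 7437457 ≤ northing ≤ 7458000.

Gulch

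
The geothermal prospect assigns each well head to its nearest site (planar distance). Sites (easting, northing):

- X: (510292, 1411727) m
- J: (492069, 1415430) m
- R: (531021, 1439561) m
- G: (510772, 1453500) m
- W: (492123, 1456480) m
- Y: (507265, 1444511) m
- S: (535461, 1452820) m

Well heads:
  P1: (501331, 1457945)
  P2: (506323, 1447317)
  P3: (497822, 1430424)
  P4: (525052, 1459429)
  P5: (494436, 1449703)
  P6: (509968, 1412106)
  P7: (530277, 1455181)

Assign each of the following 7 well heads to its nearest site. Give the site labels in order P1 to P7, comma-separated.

W, Y, J, S, W, X, S

P1 → W (d²=86933489.00)
P2 → Y (d²=8761000.00)
P3 → J (d²=257917045.00)
P4 → S (d²=152026162.00)
P5 → W (d²=51277698.00)
P6 → X (d²=248617.00)
P7 → S (d²=32448177.00)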